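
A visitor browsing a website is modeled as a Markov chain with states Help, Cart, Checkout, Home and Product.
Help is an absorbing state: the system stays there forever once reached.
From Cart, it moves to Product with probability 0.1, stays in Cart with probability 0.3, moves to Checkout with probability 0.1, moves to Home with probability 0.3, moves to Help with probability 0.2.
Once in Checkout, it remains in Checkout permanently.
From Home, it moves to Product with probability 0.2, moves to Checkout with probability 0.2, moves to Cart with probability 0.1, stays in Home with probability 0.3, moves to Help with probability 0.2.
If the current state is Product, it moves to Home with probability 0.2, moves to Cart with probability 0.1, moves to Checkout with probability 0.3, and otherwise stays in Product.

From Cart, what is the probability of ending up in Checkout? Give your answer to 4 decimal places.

0.5021

Let h(s) be the probability of absorption at Checkout starting from transient state s. Then h(Checkout) = 1 and h(Help) = 0. By first-step analysis:
h(Cart) = 0.2·0 + 0.3·h(Cart) + 0.1·1 + 0.3·h(Home) + 0.1·h(Product)
h(Home) = 0.2·0 + 0.1·h(Cart) + 0.2·1 + 0.3·h(Home) + 0.2·h(Product)
h(Product) = 0.1·h(Cart) + 0.3·1 + 0.2·h(Home) + 0.4·h(Product)
Solving: h(Cart) = 0.5021, h(Home) = 0.5794, h(Product) = 0.7768.
Starting from Cart, the probability is 0.5021.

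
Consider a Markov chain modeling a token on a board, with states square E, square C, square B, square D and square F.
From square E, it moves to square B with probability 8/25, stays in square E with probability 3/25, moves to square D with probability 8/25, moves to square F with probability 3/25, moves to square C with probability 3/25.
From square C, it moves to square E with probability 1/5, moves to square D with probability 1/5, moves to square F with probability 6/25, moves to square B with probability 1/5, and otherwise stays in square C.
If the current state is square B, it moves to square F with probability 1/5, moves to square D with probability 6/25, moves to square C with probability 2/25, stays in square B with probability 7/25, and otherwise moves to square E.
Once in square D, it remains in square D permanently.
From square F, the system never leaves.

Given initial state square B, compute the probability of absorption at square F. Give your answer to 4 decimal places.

0.4295

Let h(s) be the probability of absorption at square F starting from transient state s. Then h(square F) = 1 and h(square D) = 0. By first-step analysis:
h(square E) = 0.12·h(square E) + 0.12·h(square C) + 0.32·h(square B) + 0.32·0 + 0.12·1
h(square C) = 0.2·h(square E) + 0.16·h(square C) + 0.2·h(square B) + 0.2·0 + 0.24·1
h(square B) = 0.2·h(square E) + 0.08·h(square C) + 0.28·h(square B) + 0.24·0 + 0.2·1
Solving: h(square E) = 0.3570, h(square C) = 0.4730, h(square B) = 0.4295.
Starting from square B, the probability is 0.4295.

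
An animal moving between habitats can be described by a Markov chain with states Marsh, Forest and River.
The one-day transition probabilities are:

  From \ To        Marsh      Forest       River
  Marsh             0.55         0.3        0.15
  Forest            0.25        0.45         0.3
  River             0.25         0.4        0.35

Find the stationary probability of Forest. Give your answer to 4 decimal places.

0.3835

Let the stationary distribution be π with π = πP and π_1 + π_2 + π_3 = 1.
π_1 = 0.55·π_1 + 0.25·π_2 + 0.25·π_3
π_2 = 0.3·π_1 + 0.45·π_2 + 0.4·π_3
Solving with the normalization constraint gives π = (0.3571, 0.3835, 0.2594).
So the stationary probability of Forest is 0.3835.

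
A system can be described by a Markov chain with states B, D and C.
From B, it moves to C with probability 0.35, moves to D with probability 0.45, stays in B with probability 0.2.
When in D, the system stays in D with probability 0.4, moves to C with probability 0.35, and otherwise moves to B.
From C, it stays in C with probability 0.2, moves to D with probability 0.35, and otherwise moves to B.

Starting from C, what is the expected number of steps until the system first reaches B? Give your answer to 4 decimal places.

Let t(s) be the expected number of steps to first reach B from state s, with t(B) = 0. Conditioning on the first step:
t(D) = 1 + 0.4·t(D) + 0.35·t(C)
t(C) = 1 + 0.35·t(D) + 0.2·t(C)
Solving: t(D) = 3.2168, t(C) = 2.6573.
Expected steps from C to B: 2.6573.

2.6573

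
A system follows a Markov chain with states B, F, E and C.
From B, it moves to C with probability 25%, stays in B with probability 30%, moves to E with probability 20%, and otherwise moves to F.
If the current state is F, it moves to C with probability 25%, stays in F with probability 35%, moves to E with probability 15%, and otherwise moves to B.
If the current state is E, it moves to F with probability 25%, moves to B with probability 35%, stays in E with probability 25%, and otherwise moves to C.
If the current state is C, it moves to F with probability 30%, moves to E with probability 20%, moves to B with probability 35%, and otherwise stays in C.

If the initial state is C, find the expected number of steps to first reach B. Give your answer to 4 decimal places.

Let t(s) be the expected number of steps to first reach B from state s, with t(B) = 0. Conditioning on the first step:
t(F) = 1 + 0.35·t(F) + 0.15·t(E) + 0.25·t(C)
t(E) = 1 + 0.25·t(F) + 0.25·t(E) + 0.15·t(C)
t(C) = 1 + 0.3·t(F) + 0.2·t(E) + 0.15·t(C)
Solving: t(F) = 3.4609, t(E) = 3.1130, t(C) = 3.1304.
Expected steps from C to B: 3.1304.

3.1304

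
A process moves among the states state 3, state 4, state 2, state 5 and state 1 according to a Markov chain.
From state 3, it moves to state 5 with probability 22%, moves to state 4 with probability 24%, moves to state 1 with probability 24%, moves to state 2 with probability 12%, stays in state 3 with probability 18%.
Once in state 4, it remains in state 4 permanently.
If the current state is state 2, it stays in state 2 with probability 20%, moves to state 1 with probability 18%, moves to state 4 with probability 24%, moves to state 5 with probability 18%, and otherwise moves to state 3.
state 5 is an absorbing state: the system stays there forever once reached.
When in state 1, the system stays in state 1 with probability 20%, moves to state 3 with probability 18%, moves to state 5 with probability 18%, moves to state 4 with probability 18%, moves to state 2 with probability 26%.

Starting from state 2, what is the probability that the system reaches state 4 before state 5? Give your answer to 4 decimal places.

Let h(s) be the probability of absorption at state 4 starting from transient state s. Then h(state 4) = 1 and h(state 5) = 0. By first-step analysis:
h(state 3) = 0.18·h(state 3) + 0.24·1 + 0.12·h(state 2) + 0.22·0 + 0.24·h(state 1)
h(state 2) = 0.2·h(state 3) + 0.24·1 + 0.2·h(state 2) + 0.18·0 + 0.18·h(state 1)
h(state 1) = 0.18·h(state 3) + 0.18·1 + 0.26·h(state 2) + 0.18·0 + 0.2·h(state 1)
Solving: h(state 3) = 0.5257, h(state 2) = 0.5488, h(state 1) = 0.5216.
Starting from state 2, the probability is 0.5488.

0.5488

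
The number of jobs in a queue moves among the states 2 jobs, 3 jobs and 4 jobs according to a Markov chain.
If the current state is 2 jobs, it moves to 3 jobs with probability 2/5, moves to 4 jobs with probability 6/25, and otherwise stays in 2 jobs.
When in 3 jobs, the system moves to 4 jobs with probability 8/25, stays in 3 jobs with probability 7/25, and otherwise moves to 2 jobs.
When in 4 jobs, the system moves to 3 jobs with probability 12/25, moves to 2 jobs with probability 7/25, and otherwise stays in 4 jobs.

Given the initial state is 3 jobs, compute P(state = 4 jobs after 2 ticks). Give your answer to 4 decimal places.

Sum over the intermediate state after 1 tick:
P = P(3 jobs→2 jobs)·P(2 jobs→4 jobs) + P(3 jobs→3 jobs)·P(3 jobs→4 jobs) + P(3 jobs→4 jobs)·P(4 jobs→4 jobs)
  = 0.4×0.24 + 0.28×0.32 + 0.32×0.24
  = 0.0960 + 0.0896 + 0.0768 = 0.2624

0.2624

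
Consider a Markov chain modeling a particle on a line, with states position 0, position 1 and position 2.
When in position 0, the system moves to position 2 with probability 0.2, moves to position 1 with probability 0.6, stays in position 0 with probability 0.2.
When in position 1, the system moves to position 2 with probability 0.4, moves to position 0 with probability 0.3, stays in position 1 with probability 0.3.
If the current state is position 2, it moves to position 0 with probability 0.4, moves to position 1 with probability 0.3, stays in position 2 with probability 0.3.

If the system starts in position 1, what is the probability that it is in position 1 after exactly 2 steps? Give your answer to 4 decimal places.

Sum over the intermediate state after 1 step:
P = P(position 1→position 0)·P(position 0→position 1) + P(position 1→position 1)·P(position 1→position 1) + P(position 1→position 2)·P(position 2→position 1)
  = 0.3×0.6 + 0.3×0.3 + 0.4×0.3
  = 0.1800 + 0.0900 + 0.1200 = 0.3900

0.3900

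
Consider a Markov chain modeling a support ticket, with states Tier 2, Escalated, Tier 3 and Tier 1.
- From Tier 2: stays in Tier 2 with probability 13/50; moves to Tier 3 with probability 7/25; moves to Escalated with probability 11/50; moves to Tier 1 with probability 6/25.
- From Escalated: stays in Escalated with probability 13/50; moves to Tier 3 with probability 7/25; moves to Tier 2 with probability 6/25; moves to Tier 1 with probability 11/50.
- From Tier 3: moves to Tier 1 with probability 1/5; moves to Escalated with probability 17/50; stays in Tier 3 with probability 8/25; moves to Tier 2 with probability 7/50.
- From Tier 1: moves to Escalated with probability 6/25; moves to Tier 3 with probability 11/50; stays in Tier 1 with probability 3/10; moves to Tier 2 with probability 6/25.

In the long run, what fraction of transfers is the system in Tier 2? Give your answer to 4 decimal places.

Let the stationary distribution be π with π = πP and π_1 + π_2 + π_3 + π_4 = 1.
π_1 = 0.26·π_1 + 0.24·π_2 + 0.14·π_3 + 0.24·π_4
π_2 = 0.22·π_1 + 0.26·π_2 + 0.34·π_3 + 0.24·π_4
π_3 = 0.28·π_1 + 0.28·π_2 + 0.32·π_3 + 0.22·π_4
Solving with the normalization constraint gives π = (0.2167, 0.2687, 0.2768, 0.2378).
So the stationary probability of Tier 2 is 0.2167.

0.2167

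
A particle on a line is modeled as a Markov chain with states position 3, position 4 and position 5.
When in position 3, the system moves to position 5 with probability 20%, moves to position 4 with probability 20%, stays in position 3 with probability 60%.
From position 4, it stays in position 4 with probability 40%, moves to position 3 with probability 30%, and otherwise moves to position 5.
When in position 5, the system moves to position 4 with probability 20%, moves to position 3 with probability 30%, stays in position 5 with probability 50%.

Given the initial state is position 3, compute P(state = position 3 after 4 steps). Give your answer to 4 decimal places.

Propagate the distribution vector 4 steps from position 3.
After 0 steps: (1.0000, 0.0000, 0.0000)
After 1 step: (0.6000, 0.2000, 0.2000)
After 2 steps: (0.4800, 0.2400, 0.2800)
After 3 steps: (0.4440, 0.2480, 0.3080)
After 4 steps: (0.4332, 0.2496, 0.3172)
P(in position 3 after 4 steps) = 0.4332

0.4332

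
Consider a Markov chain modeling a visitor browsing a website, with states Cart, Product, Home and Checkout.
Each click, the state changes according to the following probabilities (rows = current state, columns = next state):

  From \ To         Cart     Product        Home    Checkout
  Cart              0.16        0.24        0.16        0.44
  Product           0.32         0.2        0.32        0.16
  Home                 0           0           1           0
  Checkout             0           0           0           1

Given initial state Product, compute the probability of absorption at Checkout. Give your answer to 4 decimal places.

0.4624

Let h(s) be the probability of absorption at Checkout starting from transient state s. Then h(Checkout) = 1 and h(Home) = 0. By first-step analysis:
h(Cart) = 0.16·h(Cart) + 0.24·h(Product) + 0.16·0 + 0.44·1
h(Product) = 0.32·h(Cart) + 0.2·h(Product) + 0.32·0 + 0.16·1
Solving: h(Cart) = 0.6559, h(Product) = 0.4624.
Starting from Product, the probability is 0.4624.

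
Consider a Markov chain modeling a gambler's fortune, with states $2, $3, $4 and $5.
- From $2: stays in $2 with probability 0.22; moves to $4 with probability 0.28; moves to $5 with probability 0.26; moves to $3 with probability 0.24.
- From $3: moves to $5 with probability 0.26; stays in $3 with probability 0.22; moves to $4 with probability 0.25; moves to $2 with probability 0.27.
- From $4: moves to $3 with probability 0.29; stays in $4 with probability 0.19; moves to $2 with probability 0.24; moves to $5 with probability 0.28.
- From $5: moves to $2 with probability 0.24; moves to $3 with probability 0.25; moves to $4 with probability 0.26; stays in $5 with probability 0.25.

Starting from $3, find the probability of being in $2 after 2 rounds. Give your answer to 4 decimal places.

Propagate the distribution vector 2 rounds from $3.
After 0 rounds: (0.0000, 1.0000, 0.0000, 0.0000)
After 1 round: (0.2700, 0.2200, 0.2500, 0.2600)
After 2 rounds: (0.2412, 0.2507, 0.2457, 0.2624)
P(in $2 after 2 rounds) = 0.2412

0.2412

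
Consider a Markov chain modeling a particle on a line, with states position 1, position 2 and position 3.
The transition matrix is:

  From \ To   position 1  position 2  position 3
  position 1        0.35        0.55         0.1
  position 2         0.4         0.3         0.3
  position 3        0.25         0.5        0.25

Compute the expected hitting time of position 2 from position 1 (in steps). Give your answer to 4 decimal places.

1.8378

Let t(s) be the expected number of steps to first reach position 2 from state s, with t(position 2) = 0. Conditioning on the first step:
t(position 1) = 1 + 0.35·t(position 1) + 0.1·t(position 3)
t(position 3) = 1 + 0.25·t(position 1) + 0.25·t(position 3)
Solving: t(position 1) = 1.8378, t(position 3) = 1.9459.
Expected steps from position 1 to position 2: 1.8378.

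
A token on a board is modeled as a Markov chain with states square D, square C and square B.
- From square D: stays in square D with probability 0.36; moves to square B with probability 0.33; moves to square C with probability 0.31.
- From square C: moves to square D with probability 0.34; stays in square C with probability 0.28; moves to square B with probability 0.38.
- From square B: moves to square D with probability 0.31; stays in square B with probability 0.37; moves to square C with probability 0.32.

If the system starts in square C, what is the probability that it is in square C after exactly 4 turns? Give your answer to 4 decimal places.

0.3045

Propagate the distribution vector 4 turns from square C.
After 0 turns: (0.0000, 1.0000, 0.0000)
After 1 turn: (0.3400, 0.2800, 0.3800)
After 2 turns: (0.3354, 0.3054, 0.3592)
After 3 turns: (0.3359, 0.3044, 0.3596)
After 4 turns: (0.3359, 0.3045, 0.3596)
P(in square C after 4 turns) = 0.3045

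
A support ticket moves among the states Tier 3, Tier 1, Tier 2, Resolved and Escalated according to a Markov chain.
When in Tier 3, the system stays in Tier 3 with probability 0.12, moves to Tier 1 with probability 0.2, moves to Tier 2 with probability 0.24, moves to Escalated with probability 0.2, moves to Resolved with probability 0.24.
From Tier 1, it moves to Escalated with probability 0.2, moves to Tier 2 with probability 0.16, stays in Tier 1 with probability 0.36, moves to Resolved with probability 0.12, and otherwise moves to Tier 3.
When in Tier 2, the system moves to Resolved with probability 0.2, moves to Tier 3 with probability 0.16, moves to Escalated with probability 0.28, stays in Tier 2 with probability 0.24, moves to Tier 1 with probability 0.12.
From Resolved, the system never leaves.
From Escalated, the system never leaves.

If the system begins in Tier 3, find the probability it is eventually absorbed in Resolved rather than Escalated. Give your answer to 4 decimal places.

0.4849

Let h(s) be the probability of absorption at Resolved starting from transient state s. Then h(Resolved) = 1 and h(Escalated) = 0. By first-step analysis:
h(Tier 3) = 0.12·h(Tier 3) + 0.2·h(Tier 1) + 0.24·h(Tier 2) + 0.24·1 + 0.2·0
h(Tier 1) = 0.16·h(Tier 3) + 0.36·h(Tier 1) + 0.16·h(Tier 2) + 0.12·1 + 0.2·0
h(Tier 2) = 0.16·h(Tier 3) + 0.12·h(Tier 1) + 0.24·h(Tier 2) + 0.2·1 + 0.28·0
Solving: h(Tier 3) = 0.4849, h(Tier 1) = 0.4165, h(Tier 2) = 0.4310.
Starting from Tier 3, the probability is 0.4849.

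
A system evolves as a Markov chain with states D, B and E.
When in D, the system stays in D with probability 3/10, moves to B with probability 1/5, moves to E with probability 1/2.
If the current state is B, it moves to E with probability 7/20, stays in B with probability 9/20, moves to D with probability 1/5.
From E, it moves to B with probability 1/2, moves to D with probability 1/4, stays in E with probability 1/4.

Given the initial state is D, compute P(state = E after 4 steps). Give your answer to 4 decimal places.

0.3510

Propagate the distribution vector 4 steps from D.
After 0 steps: (1.0000, 0.0000, 0.0000)
After 1 step: (0.3000, 0.2000, 0.5000)
After 2 steps: (0.2550, 0.4000, 0.3450)
After 3 steps: (0.2428, 0.4035, 0.3538)
After 4 steps: (0.2420, 0.4070, 0.3510)
P(in E after 4 steps) = 0.3510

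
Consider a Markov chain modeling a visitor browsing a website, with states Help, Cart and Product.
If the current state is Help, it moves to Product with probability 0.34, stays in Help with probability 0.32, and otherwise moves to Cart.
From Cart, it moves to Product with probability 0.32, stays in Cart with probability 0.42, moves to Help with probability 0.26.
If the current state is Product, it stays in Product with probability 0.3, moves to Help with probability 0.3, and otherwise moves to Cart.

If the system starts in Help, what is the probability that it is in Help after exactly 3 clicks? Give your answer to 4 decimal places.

0.2904

Propagate the distribution vector 3 clicks from Help.
After 0 clicks: (1.0000, 0.0000, 0.0000)
After 1 click: (0.3200, 0.3400, 0.3400)
After 2 clicks: (0.2928, 0.3876, 0.3196)
After 3 clicks: (0.2904, 0.3902, 0.3195)
P(in Help after 3 clicks) = 0.2904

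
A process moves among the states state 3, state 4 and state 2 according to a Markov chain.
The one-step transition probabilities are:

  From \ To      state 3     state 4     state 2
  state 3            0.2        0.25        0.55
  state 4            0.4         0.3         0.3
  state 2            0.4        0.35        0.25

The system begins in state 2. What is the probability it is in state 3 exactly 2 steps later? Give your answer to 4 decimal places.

Sum over the intermediate state after 1 step:
P = P(state 2→state 3)·P(state 3→state 3) + P(state 2→state 4)·P(state 4→state 3) + P(state 2→state 2)·P(state 2→state 3)
  = 0.4×0.2 + 0.35×0.4 + 0.25×0.4
  = 0.0800 + 0.1400 + 0.1000 = 0.3200

0.3200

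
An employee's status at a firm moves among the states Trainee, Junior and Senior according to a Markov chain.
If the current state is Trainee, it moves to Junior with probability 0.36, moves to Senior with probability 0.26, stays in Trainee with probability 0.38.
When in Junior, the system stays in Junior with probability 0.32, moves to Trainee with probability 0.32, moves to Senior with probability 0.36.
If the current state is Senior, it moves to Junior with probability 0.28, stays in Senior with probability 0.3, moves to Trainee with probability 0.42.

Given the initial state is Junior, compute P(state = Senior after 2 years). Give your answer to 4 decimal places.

0.3064

Sum over the intermediate state after 1 year:
P = P(Junior→Trainee)·P(Trainee→Senior) + P(Junior→Junior)·P(Junior→Senior) + P(Junior→Senior)·P(Senior→Senior)
  = 0.32×0.26 + 0.32×0.36 + 0.36×0.3
  = 0.0832 + 0.1152 + 0.1080 = 0.3064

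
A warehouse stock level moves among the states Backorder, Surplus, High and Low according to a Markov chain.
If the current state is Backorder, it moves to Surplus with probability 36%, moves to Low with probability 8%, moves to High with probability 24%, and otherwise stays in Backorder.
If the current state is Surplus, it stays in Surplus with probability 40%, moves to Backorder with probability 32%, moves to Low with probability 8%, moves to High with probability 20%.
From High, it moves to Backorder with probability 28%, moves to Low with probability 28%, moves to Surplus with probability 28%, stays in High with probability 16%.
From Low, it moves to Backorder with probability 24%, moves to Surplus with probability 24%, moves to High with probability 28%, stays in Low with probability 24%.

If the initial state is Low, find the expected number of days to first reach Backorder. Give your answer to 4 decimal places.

Let t(s) be the expected number of days to first reach Backorder from state s, with t(Backorder) = 0. Conditioning on the first day:
t(Surplus) = 1 + 0.4·t(Surplus) + 0.2·t(High) + 0.08·t(Low)
t(High) = 1 + 0.28·t(Surplus) + 0.16·t(High) + 0.28·t(Low)
t(Low) = 1 + 0.24·t(Surplus) + 0.28·t(High) + 0.24·t(Low)
Solving: t(Surplus) = 3.3292, t(High) = 3.5217, t(Low) = 3.6646.
Expected days from Low to Backorder: 3.6646.

3.6646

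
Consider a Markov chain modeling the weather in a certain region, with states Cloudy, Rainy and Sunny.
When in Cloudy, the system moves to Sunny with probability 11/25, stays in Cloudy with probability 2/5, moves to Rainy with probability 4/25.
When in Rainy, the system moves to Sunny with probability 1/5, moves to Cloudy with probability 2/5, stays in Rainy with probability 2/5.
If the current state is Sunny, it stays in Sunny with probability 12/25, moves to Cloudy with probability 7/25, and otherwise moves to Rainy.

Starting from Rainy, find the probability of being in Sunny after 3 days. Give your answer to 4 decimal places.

0.3888

Propagate the distribution vector 3 days from Rainy.
After 0 days: (0.0000, 1.0000, 0.0000)
After 1 day: (0.4000, 0.4000, 0.2000)
After 2 days: (0.3760, 0.2720, 0.3520)
After 3 days: (0.3578, 0.2534, 0.3888)
P(in Sunny after 3 days) = 0.3888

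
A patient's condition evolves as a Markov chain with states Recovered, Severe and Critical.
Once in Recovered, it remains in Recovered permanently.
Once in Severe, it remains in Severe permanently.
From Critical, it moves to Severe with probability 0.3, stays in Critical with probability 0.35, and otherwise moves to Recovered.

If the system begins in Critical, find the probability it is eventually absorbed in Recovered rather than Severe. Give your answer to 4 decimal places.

0.5385

Let h(s) be the probability of absorption at Recovered starting from transient state s. Then h(Recovered) = 1 and h(Severe) = 0. By first-step analysis:
h(Critical) = 0.35·1 + 0.3·0 + 0.35·h(Critical)
Solving: h(Critical) = 0.5385.
Starting from Critical, the probability is 0.5385.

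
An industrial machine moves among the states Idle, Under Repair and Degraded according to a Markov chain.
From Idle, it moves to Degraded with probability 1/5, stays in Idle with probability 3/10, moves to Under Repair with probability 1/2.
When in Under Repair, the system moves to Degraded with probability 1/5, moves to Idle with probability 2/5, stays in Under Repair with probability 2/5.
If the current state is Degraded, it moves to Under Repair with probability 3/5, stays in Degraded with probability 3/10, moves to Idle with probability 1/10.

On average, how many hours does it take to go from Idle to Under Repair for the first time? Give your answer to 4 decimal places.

Let t(s) be the expected number of hours to first reach Under Repair from state s, with t(Under Repair) = 0. Conditioning on the first hour:
t(Idle) = 1 + 0.3·t(Idle) + 0.2·t(Degraded)
t(Degraded) = 1 + 0.1·t(Idle) + 0.3·t(Degraded)
Solving: t(Idle) = 1.9149, t(Degraded) = 1.7021.
Expected hours from Idle to Under Repair: 1.9149.

1.9149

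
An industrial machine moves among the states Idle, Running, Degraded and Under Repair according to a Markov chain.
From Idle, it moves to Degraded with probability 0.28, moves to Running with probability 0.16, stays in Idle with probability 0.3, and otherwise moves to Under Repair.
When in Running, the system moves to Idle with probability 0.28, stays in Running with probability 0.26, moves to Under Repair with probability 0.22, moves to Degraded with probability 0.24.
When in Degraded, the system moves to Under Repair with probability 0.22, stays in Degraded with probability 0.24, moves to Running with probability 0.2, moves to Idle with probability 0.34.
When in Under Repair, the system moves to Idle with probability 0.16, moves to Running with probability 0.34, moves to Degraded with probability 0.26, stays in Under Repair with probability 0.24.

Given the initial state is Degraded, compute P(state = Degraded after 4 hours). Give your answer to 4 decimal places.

Propagate the distribution vector 4 hours from Degraded.
After 0 hours: (0.0000, 0.0000, 1.0000, 0.0000)
After 1 hour: (0.3400, 0.2000, 0.2400, 0.2200)
After 2 hours: (0.2748, 0.2292, 0.2580, 0.2380)
After 3 hours: (0.2724, 0.2361, 0.2558, 0.2358)
After 4 hours: (0.2725, 0.2363, 0.2556, 0.2356)
P(in Degraded after 4 hours) = 0.2556

0.2556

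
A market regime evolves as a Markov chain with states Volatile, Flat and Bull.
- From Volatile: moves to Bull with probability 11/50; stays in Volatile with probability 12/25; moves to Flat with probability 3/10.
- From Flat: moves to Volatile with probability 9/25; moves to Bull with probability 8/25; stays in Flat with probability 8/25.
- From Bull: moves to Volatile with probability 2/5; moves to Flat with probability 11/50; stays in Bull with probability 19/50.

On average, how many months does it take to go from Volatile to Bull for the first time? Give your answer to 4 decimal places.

3.9902

Let t(s) be the expected number of months to first reach Bull from state s, with t(Bull) = 0. Conditioning on the first month:
t(Volatile) = 1 + 0.48·t(Volatile) + 0.3·t(Flat)
t(Flat) = 1 + 0.36·t(Volatile) + 0.32·t(Flat)
Solving: t(Volatile) = 3.9902, t(Flat) = 3.5831.
Expected months from Volatile to Bull: 3.9902.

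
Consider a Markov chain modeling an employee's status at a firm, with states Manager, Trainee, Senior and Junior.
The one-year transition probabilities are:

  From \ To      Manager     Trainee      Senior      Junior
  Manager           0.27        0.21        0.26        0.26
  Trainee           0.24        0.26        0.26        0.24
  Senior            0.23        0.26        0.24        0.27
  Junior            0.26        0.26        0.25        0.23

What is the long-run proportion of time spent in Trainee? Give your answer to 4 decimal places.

0.2475

Let the stationary distribution be π with π = πP and π_1 + π_2 + π_3 + π_4 = 1.
π_1 = 0.27·π_1 + 0.24·π_2 + 0.23·π_3 + 0.26·π_4
π_2 = 0.21·π_1 + 0.26·π_2 + 0.26·π_3 + 0.26·π_4
π_3 = 0.26·π_1 + 0.26·π_2 + 0.24·π_3 + 0.25·π_4
Solving with the normalization constraint gives π = (0.2500, 0.2475, 0.2525, 0.2501).
So the stationary probability of Trainee is 0.2475.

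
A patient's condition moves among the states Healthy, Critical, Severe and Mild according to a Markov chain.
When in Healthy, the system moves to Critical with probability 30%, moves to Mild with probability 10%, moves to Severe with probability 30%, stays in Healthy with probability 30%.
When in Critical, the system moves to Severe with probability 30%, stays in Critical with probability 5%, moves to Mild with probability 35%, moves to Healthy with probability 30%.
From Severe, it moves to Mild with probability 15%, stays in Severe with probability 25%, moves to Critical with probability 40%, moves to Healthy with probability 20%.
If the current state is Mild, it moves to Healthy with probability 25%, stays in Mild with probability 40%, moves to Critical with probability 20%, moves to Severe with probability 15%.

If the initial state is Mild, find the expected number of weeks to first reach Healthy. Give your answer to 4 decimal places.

Let t(s) be the expected number of weeks to first reach Healthy from state s, with t(Healthy) = 0. Conditioning on the first week:
t(Critical) = 1 + 0.05·t(Critical) + 0.3·t(Severe) + 0.35·t(Mild)
t(Severe) = 1 + 0.4·t(Critical) + 0.25·t(Severe) + 0.15·t(Mild)
t(Mild) = 1 + 0.2·t(Critical) + 0.15·t(Severe) + 0.4·t(Mild)
Solving: t(Critical) = 3.8450, t(Severe) = 4.1828, t(Mild) = 3.9940.
Expected weeks from Mild to Healthy: 3.9940.

3.9940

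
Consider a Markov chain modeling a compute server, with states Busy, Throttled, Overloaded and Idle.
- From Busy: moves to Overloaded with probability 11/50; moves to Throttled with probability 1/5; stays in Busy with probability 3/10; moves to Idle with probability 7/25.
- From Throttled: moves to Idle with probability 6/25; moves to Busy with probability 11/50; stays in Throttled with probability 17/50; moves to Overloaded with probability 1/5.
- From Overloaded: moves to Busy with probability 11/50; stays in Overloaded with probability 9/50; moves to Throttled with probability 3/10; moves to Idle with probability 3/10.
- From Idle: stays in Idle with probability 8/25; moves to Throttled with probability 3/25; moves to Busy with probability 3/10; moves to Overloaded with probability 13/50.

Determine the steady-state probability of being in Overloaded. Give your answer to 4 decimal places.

Let the stationary distribution be π with π = πP and π_1 + π_2 + π_3 + π_4 = 1.
π_1 = 0.3·π_1 + 0.22·π_2 + 0.22·π_3 + 0.3·π_4
π_2 = 0.2·π_1 + 0.34·π_2 + 0.3·π_3 + 0.12·π_4
π_3 = 0.22·π_1 + 0.2·π_2 + 0.18·π_3 + 0.26·π_4
Solving with the normalization constraint gives π = (0.2640, 0.2313, 0.2181, 0.2866).
So the stationary probability of Overloaded is 0.2181.

0.2181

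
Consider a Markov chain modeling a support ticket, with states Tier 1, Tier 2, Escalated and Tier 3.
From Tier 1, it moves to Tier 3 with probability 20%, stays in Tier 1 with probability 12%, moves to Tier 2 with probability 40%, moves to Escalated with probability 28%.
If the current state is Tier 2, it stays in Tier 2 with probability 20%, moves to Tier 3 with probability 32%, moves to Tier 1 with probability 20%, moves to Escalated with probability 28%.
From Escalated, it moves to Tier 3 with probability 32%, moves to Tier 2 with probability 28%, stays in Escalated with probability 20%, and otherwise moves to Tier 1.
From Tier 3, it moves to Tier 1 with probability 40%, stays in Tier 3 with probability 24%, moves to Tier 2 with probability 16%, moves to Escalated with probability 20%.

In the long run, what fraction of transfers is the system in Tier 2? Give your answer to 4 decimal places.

0.2554

Let the stationary distribution be π with π = πP and π_1 + π_2 + π_3 + π_4 = 1.
π_1 = 0.12·π_1 + 0.2·π_2 + 0.2·π_3 + 0.4·π_4
π_2 = 0.4·π_1 + 0.2·π_2 + 0.28·π_3 + 0.16·π_4
π_3 = 0.28·π_1 + 0.28·π_2 + 0.2·π_3 + 0.2·π_4
Solving with the normalization constraint gives π = (0.2352, 0.2554, 0.2392, 0.2702).
So the stationary probability of Tier 2 is 0.2554.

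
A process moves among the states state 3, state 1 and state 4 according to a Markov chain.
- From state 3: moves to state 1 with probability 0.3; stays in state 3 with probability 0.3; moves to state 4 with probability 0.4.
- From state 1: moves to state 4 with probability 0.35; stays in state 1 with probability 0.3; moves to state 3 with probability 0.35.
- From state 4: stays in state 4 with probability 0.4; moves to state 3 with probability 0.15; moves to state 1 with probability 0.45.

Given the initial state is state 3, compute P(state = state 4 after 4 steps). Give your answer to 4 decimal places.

Propagate the distribution vector 4 steps from state 3.
After 0 steps: (1.0000, 0.0000, 0.0000)
After 1 step: (0.3000, 0.3000, 0.4000)
After 2 steps: (0.2550, 0.3600, 0.3850)
After 3 steps: (0.2603, 0.3578, 0.3820)
After 4 steps: (0.2606, 0.3573, 0.3821)
P(in state 4 after 4 steps) = 0.3821

0.3821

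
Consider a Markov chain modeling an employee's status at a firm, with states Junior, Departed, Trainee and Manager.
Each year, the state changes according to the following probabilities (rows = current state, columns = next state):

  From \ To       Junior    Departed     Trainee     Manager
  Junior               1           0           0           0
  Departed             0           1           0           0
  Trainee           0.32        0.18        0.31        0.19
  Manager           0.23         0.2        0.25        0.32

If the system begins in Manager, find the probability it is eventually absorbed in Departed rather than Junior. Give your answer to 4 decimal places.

Let h(s) be the probability of absorption at Departed starting from transient state s. Then h(Departed) = 1 and h(Junior) = 0. By first-step analysis:
h(Trainee) = 0.32·0 + 0.18·1 + 0.31·h(Trainee) + 0.19·h(Manager)
h(Manager) = 0.23·0 + 0.2·1 + 0.25·h(Trainee) + 0.32·h(Manager)
Solving: h(Trainee) = 0.3804, h(Manager) = 0.4340.
Starting from Manager, the probability is 0.4340.

0.4340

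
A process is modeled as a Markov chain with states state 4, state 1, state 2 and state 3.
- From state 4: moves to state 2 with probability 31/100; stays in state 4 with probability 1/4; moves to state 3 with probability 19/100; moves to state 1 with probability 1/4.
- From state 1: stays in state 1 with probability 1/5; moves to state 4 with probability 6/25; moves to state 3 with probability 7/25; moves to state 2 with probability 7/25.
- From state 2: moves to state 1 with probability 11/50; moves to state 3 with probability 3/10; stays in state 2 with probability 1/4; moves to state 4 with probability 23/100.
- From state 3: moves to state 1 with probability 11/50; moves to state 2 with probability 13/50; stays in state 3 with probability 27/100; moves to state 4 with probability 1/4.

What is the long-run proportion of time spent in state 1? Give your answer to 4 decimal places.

0.2228

Let the stationary distribution be π with π = πP and π_1 + π_2 + π_3 + π_4 = 1.
π_1 = 0.25·π_1 + 0.24·π_2 + 0.23·π_3 + 0.25·π_4
π_2 = 0.25·π_1 + 0.2·π_2 + 0.22·π_3 + 0.22·π_4
π_3 = 0.31·π_1 + 0.28·π_2 + 0.25·π_3 + 0.26·π_4
Solving with the normalization constraint gives π = (0.2423, 0.2228, 0.2738, 0.2611).
So the stationary probability of state 1 is 0.2228.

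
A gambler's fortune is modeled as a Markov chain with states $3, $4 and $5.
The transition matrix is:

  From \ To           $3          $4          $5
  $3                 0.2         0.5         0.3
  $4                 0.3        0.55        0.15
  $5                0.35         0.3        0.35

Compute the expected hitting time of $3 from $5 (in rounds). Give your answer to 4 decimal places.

Let t(s) be the expected number of rounds to first reach $3 from state s, with t($3) = 0. Conditioning on the first round:
t($4) = 1 + 0.55·t($4) + 0.15·t($5)
t($5) = 1 + 0.3·t($4) + 0.35·t($5)
Solving: t($4) = 3.2323, t($5) = 3.0303.
Expected rounds from $5 to $3: 3.0303.

3.0303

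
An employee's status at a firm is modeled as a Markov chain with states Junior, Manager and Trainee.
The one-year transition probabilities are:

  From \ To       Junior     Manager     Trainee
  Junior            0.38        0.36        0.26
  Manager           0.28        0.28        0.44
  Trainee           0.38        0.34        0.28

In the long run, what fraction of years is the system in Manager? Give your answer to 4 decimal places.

Let the stationary distribution be π with π = πP and π_1 + π_2 + π_3 = 1.
π_1 = 0.38·π_1 + 0.28·π_2 + 0.38·π_3
π_2 = 0.36·π_1 + 0.28·π_2 + 0.34·π_3
Solving with the normalization constraint gives π = (0.3473, 0.3273, 0.3254).
So the stationary probability of Manager is 0.3273.

0.3273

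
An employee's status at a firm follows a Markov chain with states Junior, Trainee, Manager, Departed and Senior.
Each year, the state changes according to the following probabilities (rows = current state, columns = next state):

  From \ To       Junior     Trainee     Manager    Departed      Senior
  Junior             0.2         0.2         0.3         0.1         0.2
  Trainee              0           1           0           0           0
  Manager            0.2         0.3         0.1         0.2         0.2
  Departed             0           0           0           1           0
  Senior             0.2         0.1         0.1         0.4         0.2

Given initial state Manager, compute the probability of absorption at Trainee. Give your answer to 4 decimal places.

0.5217

Let h(s) be the probability of absorption at Trainee starting from transient state s. Then h(Trainee) = 1 and h(Departed) = 0. By first-step analysis:
h(Junior) = 0.2·h(Junior) + 0.2·1 + 0.3·h(Manager) + 0.1·0 + 0.2·h(Senior)
h(Manager) = 0.2·h(Junior) + 0.3·1 + 0.1·h(Manager) + 0.2·0 + 0.2·h(Senior)
h(Senior) = 0.2·h(Junior) + 0.1·1 + 0.1·h(Manager) + 0.4·0 + 0.2·h(Senior)
Solving: h(Junior) = 0.5261, h(Manager) = 0.5217, h(Senior) = 0.3217.
Starting from Manager, the probability is 0.5217.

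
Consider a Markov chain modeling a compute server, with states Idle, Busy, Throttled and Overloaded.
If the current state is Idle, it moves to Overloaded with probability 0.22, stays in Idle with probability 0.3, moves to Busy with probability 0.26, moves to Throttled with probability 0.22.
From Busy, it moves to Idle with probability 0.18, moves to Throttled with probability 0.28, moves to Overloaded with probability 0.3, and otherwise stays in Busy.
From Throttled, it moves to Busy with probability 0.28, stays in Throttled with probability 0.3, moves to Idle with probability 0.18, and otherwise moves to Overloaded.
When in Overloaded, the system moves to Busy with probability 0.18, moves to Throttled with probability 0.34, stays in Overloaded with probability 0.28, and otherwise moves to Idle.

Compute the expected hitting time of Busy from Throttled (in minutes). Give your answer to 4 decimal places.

3.9803

Let t(s) be the expected number of minutes to first reach Busy from state s, with t(Busy) = 0. Conditioning on the first minute:
t(Idle) = 1 + 0.3·t(Idle) + 0.22·t(Throttled) + 0.22·t(Overloaded)
t(Throttled) = 1 + 0.18·t(Idle) + 0.3·t(Throttled) + 0.24·t(Overloaded)
t(Overloaded) = 1 + 0.2·t(Idle) + 0.34·t(Throttled) + 0.28·t(Overloaded)
Solving: t(Idle) = 4.0613, t(Throttled) = 3.9803, t(Overloaded) = 4.3966.
Expected minutes from Throttled to Busy: 3.9803.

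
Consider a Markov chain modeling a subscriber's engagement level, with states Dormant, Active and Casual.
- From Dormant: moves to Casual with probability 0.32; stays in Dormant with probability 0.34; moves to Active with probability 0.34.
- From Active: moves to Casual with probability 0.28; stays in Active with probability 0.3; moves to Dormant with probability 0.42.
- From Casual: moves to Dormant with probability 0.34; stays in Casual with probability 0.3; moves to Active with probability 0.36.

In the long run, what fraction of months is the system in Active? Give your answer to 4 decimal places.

Let the stationary distribution be π with π = πP and π_1 + π_2 + π_3 = 1.
π_1 = 0.34·π_1 + 0.42·π_2 + 0.34·π_3
π_2 = 0.34·π_1 + 0.3·π_2 + 0.36·π_3
Solving with the normalization constraint gives π = (0.3666, 0.3327, 0.3007).
So the stationary probability of Active is 0.3327.

0.3327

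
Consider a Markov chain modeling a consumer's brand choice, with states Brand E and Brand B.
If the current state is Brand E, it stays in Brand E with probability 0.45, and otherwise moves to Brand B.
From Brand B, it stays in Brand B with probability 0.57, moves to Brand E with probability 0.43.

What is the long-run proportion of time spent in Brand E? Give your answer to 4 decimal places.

0.4388

Let the stationary distribution be π with π = πP and π_1 + π_2 = 1.
π_1 = 0.45·π_1 + 0.43·π_2
Solving with the normalization constraint gives π = (0.4388, 0.5612).
So the stationary probability of Brand E is 0.4388.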